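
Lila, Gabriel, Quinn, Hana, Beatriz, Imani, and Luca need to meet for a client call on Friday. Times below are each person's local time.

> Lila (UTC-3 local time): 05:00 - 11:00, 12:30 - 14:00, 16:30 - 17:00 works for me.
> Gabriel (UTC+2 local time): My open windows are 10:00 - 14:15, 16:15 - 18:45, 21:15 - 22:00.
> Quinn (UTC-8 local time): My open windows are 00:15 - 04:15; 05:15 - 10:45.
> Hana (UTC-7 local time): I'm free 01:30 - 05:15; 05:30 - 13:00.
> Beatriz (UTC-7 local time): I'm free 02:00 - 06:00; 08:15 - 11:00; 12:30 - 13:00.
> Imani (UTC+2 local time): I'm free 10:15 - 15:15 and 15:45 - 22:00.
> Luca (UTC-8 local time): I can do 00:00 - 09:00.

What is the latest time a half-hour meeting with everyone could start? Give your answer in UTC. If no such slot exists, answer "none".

16:15

Lila in UTC: 08:00-14:00, 15:30-17:00, 19:30-20:00 (add 3h to convert from UTC-3).
Gabriel in UTC: 08:00-12:15, 14:15-16:45, 19:15-20:00 (subtract 2h to convert from UTC+2).
Quinn in UTC: 08:15-12:15, 13:15-18:45 (add 8h to convert from UTC-8).
Hana in UTC: 08:30-12:15, 12:30-20:00 (add 7h to convert from UTC-7).
Beatriz in UTC: 09:00-13:00, 15:15-18:00, 19:30-20:00 (add 7h to convert from UTC-7).
Imani in UTC: 08:15-13:15, 13:45-20:00 (subtract 2h to convert from UTC+2).
Luca in UTC: 08:00-17:00 (add 8h to convert from UTC-8).
Lila ∩ Gabriel: 08:00-12:15, 15:30-16:45, 19:30-20:00.
Lila ∩ Gabriel ∩ Quinn: 08:15-12:15, 15:30-16:45.
Lila ∩ Gabriel ∩ Quinn ∩ Hana: 08:30-12:15, 15:30-16:45.
Lila ∩ Gabriel ∩ Quinn ∩ Hana ∩ Beatriz: 09:00-12:15, 15:30-16:45.
Lila ∩ Gabriel ∩ Quinn ∩ Hana ∩ Beatriz ∩ Imani: 09:00-12:15, 15:30-16:45.
Lila ∩ Gabriel ∩ Quinn ∩ Hana ∩ Beatriz ∩ Imani ∩ Luca: 09:00-12:15, 15:30-16:45.
The last common window of at least 30 minutes is 15:30-16:45; a 30-minute meeting can start as late as 16:15 and still end by 16:45.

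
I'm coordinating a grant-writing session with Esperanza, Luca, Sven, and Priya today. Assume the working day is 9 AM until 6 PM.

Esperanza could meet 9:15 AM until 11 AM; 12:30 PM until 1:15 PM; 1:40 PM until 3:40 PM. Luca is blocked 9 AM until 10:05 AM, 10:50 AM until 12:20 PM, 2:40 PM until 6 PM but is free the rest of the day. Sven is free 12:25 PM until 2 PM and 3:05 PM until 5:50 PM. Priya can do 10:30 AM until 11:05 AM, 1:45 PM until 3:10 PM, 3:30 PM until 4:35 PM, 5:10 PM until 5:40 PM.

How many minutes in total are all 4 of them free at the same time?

Esperanza free: 09:15-11:00, 12:30-13:15, 13:40-15:40.
Luca free: 10:05-10:50, 12:20-14:40 (invert busy blocks within the working day).
Sven free: 12:25-14:00, 15:05-17:50.
Priya free: 10:30-11:05, 13:45-15:10, 15:30-16:35, 17:10-17:40.
Esperanza ∩ Luca: 10:05-10:50, 12:30-13:15, 13:40-14:40.
Esperanza ∩ Luca ∩ Sven: 12:30-13:15, 13:40-14:00.
Esperanza ∩ Luca ∩ Sven ∩ Priya: 13:45-14:00.
That's a single block of 15 minutes.

15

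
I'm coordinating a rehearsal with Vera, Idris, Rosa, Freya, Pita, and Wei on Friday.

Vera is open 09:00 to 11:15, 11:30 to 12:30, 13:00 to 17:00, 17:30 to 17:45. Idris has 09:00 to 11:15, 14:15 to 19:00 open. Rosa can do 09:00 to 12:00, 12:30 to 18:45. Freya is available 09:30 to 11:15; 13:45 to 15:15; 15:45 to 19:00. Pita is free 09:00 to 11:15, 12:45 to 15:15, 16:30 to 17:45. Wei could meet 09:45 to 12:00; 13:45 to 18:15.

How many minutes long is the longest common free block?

90

Vera ∩ Idris: 09:00-11:15, 14:15-17:00, 17:30-17:45.
Vera ∩ Idris ∩ Rosa: 09:00-11:15, 14:15-17:00, 17:30-17:45.
Vera ∩ Idris ∩ Rosa ∩ Freya: 09:30-11:15, 14:15-15:15, 15:45-17:00, 17:30-17:45.
Vera ∩ Idris ∩ Rosa ∩ Freya ∩ Pita: 09:30-11:15, 14:15-15:15, 16:30-17:00, 17:30-17:45.
Vera ∩ Idris ∩ Rosa ∩ Freya ∩ Pita ∩ Wei: 09:45-11:15, 14:15-15:15, 16:30-17:00, 17:30-17:45.
The longest is 09:45-11:15 at 90 minutes.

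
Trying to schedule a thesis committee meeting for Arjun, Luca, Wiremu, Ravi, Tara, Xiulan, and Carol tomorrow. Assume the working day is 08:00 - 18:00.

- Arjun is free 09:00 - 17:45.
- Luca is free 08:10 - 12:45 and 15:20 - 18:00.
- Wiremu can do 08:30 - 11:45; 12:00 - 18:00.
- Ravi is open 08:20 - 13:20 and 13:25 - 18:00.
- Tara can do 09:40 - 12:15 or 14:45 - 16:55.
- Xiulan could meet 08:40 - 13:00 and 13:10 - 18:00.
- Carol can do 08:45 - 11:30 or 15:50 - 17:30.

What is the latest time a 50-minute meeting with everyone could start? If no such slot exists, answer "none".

Arjun ∩ Luca: 09:00-12:45, 15:20-17:45.
Arjun ∩ Luca ∩ Wiremu: 09:00-11:45, 12:00-12:45, 15:20-17:45.
Arjun ∩ Luca ∩ Wiremu ∩ Ravi: 09:00-11:45, 12:00-12:45, 15:20-17:45.
Arjun ∩ Luca ∩ Wiremu ∩ Ravi ∩ Tara: 09:40-11:45, 12:00-12:15, 15:20-16:55.
Arjun ∩ Luca ∩ Wiremu ∩ Ravi ∩ Tara ∩ Xiulan: 09:40-11:45, 12:00-12:15, 15:20-16:55.
Arjun ∩ Luca ∩ Wiremu ∩ Ravi ∩ Tara ∩ Xiulan ∩ Carol: 09:40-11:30, 15:50-16:55.
The last common window of at least 50 minutes is 15:50-16:55; a 50-minute meeting can start as late as 16:05 and still end by 16:55.

16:05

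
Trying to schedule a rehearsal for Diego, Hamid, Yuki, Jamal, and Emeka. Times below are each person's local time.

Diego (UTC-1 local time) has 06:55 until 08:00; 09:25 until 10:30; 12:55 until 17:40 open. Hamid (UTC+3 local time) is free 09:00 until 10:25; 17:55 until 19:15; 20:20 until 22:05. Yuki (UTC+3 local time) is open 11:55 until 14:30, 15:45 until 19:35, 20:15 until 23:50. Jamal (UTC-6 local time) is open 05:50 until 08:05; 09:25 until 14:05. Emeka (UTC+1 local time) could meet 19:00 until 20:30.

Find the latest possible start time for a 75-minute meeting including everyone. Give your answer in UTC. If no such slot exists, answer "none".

Diego in UTC: 07:55-09:00, 10:25-11:30, 13:55-18:40 (add 1h to convert from UTC-1).
Hamid in UTC: 06:00-07:25, 14:55-16:15, 17:20-19:05 (subtract 3h to convert from UTC+3).
Yuki in UTC: 08:55-11:30, 12:45-16:35, 17:15-20:50 (subtract 3h to convert from UTC+3).
Jamal in UTC: 11:50-14:05, 15:25-20:05 (add 6h to convert from UTC-6).
Emeka in UTC: 18:00-19:30 (subtract 1h to convert from UTC+1).
Diego ∩ Hamid: 14:55-16:15, 17:20-18:40.
Diego ∩ Hamid ∩ Yuki: 14:55-16:15, 17:20-18:40.
Diego ∩ Hamid ∩ Yuki ∩ Jamal: 15:25-16:15, 17:20-18:40.
Diego ∩ Hamid ∩ Yuki ∩ Jamal ∩ Emeka: 18:00-18:40.
Those are the intersection windows.
No common window is at least 75 minutes long.

none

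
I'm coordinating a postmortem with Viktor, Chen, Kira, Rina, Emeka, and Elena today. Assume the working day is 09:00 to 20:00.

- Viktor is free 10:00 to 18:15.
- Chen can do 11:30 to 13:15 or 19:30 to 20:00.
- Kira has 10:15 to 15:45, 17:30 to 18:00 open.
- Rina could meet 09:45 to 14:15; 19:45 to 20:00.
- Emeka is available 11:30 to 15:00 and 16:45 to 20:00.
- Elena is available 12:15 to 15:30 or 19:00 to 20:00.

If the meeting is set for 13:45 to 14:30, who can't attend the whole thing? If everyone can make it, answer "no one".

Viktor: free for 13:45-14:30. Chen: not fully free for 13:45-14:30. Kira: free for 13:45-14:30. Rina: not fully free for 13:45-14:30. Emeka: free for 13:45-14:30. Elena: free for 13:45-14:30.

Chen, Rina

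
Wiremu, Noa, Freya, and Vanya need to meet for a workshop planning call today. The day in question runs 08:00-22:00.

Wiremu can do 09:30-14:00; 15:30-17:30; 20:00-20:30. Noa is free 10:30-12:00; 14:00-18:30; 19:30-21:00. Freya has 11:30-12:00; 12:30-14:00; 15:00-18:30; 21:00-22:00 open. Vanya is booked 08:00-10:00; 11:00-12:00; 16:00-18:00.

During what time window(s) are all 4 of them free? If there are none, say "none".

Wiremu free: 09:30-14:00, 15:30-17:30, 20:00-20:30.
Noa free: 10:30-12:00, 14:00-18:30, 19:30-21:00.
Freya free: 11:30-12:00, 12:30-14:00, 15:00-18:30, 21:00-22:00.
Vanya free: 10:00-11:00, 12:00-16:00, 18:00-22:00 (invert busy blocks within the working day).
Wiremu ∩ Noa: 10:30-12:00, 15:30-17:30, 20:00-20:30.
Wiremu ∩ Noa ∩ Freya: 11:30-12:00, 15:30-17:30.
Wiremu ∩ Noa ∩ Freya ∩ Vanya: 15:30-16:00.

15:30-16:00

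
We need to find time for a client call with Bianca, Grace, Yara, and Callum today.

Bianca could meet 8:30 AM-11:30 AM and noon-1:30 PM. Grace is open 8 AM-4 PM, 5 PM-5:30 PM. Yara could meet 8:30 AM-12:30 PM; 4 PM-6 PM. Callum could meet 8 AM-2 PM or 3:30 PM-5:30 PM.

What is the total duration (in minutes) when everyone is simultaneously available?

Bianca ∩ Grace: 08:30-11:30, 12:00-13:30.
Bianca ∩ Grace ∩ Yara: 08:30-11:30, 12:00-12:30.
Bianca ∩ Grace ∩ Yara ∩ Callum: 08:30-11:30, 12:00-12:30.
Summing the common windows: 180 + 30 = 210 minutes.

210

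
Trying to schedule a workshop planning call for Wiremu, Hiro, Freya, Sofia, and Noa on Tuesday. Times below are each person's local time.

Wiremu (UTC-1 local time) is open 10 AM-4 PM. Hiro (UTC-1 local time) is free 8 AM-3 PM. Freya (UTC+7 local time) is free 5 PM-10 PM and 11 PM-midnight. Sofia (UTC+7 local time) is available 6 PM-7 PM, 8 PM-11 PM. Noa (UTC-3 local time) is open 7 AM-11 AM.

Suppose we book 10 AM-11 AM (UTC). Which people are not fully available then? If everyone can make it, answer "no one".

Wiremu in UTC: 11:00-17:00 (add 1h to convert from UTC-1).
Hiro in UTC: 09:00-16:00 (add 1h to convert from UTC-1).
Freya in UTC: 10:00-15:00, 16:00-17:00 (subtract 7h to convert from UTC+7).
Sofia in UTC: 11:00-12:00, 13:00-16:00 (subtract 7h to convert from UTC+7).
Noa in UTC: 10:00-14:00 (add 3h to convert from UTC-3).
Wiremu: not fully free for 10:00-11:00. Hiro: free for 10:00-11:00. Freya: free for 10:00-11:00. Sofia: not fully free for 10:00-11:00. Noa: free for 10:00-11:00.

Sofia, Wiremu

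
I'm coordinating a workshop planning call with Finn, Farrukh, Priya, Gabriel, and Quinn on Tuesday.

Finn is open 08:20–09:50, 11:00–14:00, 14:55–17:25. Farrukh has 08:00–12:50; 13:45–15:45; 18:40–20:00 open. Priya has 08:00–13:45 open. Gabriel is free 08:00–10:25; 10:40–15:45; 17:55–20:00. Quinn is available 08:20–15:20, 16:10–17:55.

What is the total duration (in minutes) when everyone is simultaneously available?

Finn ∩ Farrukh: 08:20-09:50, 11:00-12:50, 13:45-14:00, 14:55-15:45.
Finn ∩ Farrukh ∩ Priya: 08:20-09:50, 11:00-12:50.
Finn ∩ Farrukh ∩ Priya ∩ Gabriel: 08:20-09:50, 11:00-12:50.
Finn ∩ Farrukh ∩ Priya ∩ Gabriel ∩ Quinn: 08:20-09:50, 11:00-12:50.
Summing the common windows: 90 + 110 = 200 minutes.

200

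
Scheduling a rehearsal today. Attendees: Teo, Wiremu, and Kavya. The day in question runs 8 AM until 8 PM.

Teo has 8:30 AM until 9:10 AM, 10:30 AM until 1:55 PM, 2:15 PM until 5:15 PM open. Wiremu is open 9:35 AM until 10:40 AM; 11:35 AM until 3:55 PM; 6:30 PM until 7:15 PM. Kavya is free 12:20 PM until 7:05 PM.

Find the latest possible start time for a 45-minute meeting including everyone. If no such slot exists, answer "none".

Teo ∩ Wiremu: 10:30-10:40, 11:35-13:55, 14:15-15:55.
Teo ∩ Wiremu ∩ Kavya: 12:20-13:55, 14:15-15:55.
The last common window of at least 45 minutes is 14:15-15:55; a 45-minute meeting can start as late as 15:10 and still end by 15:55.

15:10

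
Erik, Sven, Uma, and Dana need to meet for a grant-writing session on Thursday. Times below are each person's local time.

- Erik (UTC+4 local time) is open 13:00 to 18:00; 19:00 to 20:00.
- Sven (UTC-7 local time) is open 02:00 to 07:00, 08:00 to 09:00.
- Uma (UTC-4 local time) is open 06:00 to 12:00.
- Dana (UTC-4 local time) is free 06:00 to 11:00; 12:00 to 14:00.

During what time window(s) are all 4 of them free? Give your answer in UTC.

Erik in UTC: 09:00-14:00, 15:00-16:00 (subtract 4h to convert from UTC+4).
Sven in UTC: 09:00-14:00, 15:00-16:00 (add 7h to convert from UTC-7).
Uma in UTC: 10:00-16:00 (add 4h to convert from UTC-4).
Dana in UTC: 10:00-15:00, 16:00-18:00 (add 4h to convert from UTC-4).
Erik ∩ Sven: 09:00-14:00, 15:00-16:00.
Erik ∩ Sven ∩ Uma: 10:00-14:00, 15:00-16:00.
Erik ∩ Sven ∩ Uma ∩ Dana: 10:00-14:00.

10:00-14:00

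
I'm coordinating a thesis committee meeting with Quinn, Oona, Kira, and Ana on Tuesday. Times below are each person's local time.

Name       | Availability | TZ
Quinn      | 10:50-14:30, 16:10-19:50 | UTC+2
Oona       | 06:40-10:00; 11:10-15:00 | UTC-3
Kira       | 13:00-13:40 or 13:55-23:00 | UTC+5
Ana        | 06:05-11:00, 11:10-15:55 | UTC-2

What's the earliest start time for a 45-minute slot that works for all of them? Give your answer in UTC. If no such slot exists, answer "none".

09:40

Quinn in UTC: 08:50-12:30, 14:10-17:50 (subtract 2h to convert from UTC+2).
Oona in UTC: 09:40-13:00, 14:10-18:00 (add 3h to convert from UTC-3).
Kira in UTC: 08:00-08:40, 08:55-18:00 (subtract 5h to convert from UTC+5).
Ana in UTC: 08:05-13:00, 13:10-17:55 (add 2h to convert from UTC-2).
Quinn ∩ Oona: 09:40-12:30, 14:10-17:50.
Quinn ∩ Oona ∩ Kira: 09:40-12:30, 14:10-17:50.
Quinn ∩ Oona ∩ Kira ∩ Ana: 09:40-12:30, 14:10-17:50.
The first common window of at least 45 minutes is 09:40-12:30, so the earliest start is 09:40.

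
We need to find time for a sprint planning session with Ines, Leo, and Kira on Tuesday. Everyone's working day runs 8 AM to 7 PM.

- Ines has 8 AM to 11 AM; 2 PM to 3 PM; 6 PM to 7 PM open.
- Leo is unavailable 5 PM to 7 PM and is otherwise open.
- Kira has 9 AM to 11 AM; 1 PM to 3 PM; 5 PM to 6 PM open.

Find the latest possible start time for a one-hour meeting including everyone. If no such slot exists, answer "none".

14:00

Ines free: 08:00-11:00, 14:00-15:00, 18:00-19:00.
Leo free: 08:00-17:00 (invert busy blocks within the working day).
Kira free: 09:00-11:00, 13:00-15:00, 17:00-18:00.
Ines ∩ Leo: 08:00-11:00, 14:00-15:00.
Ines ∩ Leo ∩ Kira: 09:00-11:00, 14:00-15:00.
Those are the intersection windows.
The last common window of at least 60 minutes is 14:00-15:00; a 60-minute meeting can start as late as 14:00 and still end by 15:00.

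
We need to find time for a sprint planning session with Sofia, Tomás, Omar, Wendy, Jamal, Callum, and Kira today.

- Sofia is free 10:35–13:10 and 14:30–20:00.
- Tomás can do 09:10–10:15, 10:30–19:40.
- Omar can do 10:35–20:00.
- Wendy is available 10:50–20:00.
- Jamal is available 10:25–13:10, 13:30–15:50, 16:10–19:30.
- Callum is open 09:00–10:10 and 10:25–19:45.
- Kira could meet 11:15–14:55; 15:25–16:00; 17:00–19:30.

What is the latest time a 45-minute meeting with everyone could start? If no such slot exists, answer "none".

18:45

Sofia ∩ Tomás: 10:35-13:10, 14:30-19:40.
Sofia ∩ Tomás ∩ Omar: 10:35-13:10, 14:30-19:40.
Sofia ∩ Tomás ∩ Omar ∩ Wendy: 10:50-13:10, 14:30-19:40.
Sofia ∩ Tomás ∩ Omar ∩ Wendy ∩ Jamal: 10:50-13:10, 14:30-15:50, 16:10-19:30.
Sofia ∩ Tomás ∩ Omar ∩ Wendy ∩ Jamal ∩ Callum: 10:50-13:10, 14:30-15:50, 16:10-19:30.
Sofia ∩ Tomás ∩ Omar ∩ Wendy ∩ Jamal ∩ Callum ∩ Kira: 11:15-13:10, 14:30-14:55, 15:25-15:50, 17:00-19:30.
So the common availability across everyone is 11:15-13:10, 14:30-14:55, 15:25-15:50, 17:00-19:30.
The last common window of at least 45 minutes is 17:00-19:30; a 45-minute meeting can start as late as 18:45 and still end by 19:30.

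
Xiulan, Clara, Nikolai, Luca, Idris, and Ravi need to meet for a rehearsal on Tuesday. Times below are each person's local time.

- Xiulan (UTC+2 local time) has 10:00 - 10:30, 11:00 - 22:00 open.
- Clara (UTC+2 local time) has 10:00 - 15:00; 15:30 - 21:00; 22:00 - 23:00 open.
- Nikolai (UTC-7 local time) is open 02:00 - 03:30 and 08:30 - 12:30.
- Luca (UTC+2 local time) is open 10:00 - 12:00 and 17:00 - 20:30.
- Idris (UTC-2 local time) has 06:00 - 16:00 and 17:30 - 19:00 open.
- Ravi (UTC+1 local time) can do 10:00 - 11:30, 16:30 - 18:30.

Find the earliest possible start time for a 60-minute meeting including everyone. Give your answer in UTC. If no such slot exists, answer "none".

09:00

Xiulan in UTC: 08:00-08:30, 09:00-20:00 (subtract 2h to convert from UTC+2).
Clara in UTC: 08:00-13:00, 13:30-19:00, 20:00-21:00 (subtract 2h to convert from UTC+2).
Nikolai in UTC: 09:00-10:30, 15:30-19:30 (add 7h to convert from UTC-7).
Luca in UTC: 08:00-10:00, 15:00-18:30 (subtract 2h to convert from UTC+2).
Idris in UTC: 08:00-18:00, 19:30-21:00 (add 2h to convert from UTC-2).
Ravi in UTC: 09:00-10:30, 15:30-17:30 (subtract 1h to convert from UTC+1).
Xiulan ∩ Clara: 08:00-08:30, 09:00-13:00, 13:30-19:00.
Xiulan ∩ Clara ∩ Nikolai: 09:00-10:30, 15:30-19:00.
Xiulan ∩ Clara ∩ Nikolai ∩ Luca: 09:00-10:00, 15:30-18:30.
Xiulan ∩ Clara ∩ Nikolai ∩ Luca ∩ Idris: 09:00-10:00, 15:30-18:00.
Xiulan ∩ Clara ∩ Nikolai ∩ Luca ∩ Idris ∩ Ravi: 09:00-10:00, 15:30-17:30.
Those are the intersection windows.
The first common window of at least 60 minutes is 09:00-10:00, so the earliest start is 09:00.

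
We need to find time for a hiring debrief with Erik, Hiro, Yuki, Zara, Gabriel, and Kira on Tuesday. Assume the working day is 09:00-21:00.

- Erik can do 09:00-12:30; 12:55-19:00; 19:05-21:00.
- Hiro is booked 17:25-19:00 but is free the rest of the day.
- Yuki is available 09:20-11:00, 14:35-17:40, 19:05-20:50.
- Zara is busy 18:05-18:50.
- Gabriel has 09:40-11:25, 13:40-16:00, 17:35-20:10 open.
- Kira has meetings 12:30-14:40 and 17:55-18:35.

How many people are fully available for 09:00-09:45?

Erik free: 09:00-12:30, 12:55-19:00, 19:05-21:00.
Hiro free: 09:00-17:25, 19:00-21:00 (invert busy blocks within the working day).
Yuki free: 09:20-11:00, 14:35-17:40, 19:05-20:50.
Zara free: 09:00-18:05, 18:50-21:00 (invert busy blocks within the working day).
Gabriel free: 09:40-11:25, 13:40-16:00, 17:35-20:10.
Kira free: 09:00-12:30, 14:40-17:55, 18:35-21:00 (invert busy blocks within the working day).
Erik, Hiro, Zara, and Kira can make the full 09:00-09:45 slot — that's 4.

4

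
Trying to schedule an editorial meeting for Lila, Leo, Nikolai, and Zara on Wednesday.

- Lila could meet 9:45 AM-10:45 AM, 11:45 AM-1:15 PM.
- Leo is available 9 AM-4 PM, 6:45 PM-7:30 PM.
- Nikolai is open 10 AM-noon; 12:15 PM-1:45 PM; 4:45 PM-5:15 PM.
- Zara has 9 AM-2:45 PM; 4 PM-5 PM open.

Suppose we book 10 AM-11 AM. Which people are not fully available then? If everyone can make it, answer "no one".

Lila

Lila: not fully free for 10:00-11:00. Leo: free for 10:00-11:00. Nikolai: free for 10:00-11:00. Zara: free for 10:00-11:00.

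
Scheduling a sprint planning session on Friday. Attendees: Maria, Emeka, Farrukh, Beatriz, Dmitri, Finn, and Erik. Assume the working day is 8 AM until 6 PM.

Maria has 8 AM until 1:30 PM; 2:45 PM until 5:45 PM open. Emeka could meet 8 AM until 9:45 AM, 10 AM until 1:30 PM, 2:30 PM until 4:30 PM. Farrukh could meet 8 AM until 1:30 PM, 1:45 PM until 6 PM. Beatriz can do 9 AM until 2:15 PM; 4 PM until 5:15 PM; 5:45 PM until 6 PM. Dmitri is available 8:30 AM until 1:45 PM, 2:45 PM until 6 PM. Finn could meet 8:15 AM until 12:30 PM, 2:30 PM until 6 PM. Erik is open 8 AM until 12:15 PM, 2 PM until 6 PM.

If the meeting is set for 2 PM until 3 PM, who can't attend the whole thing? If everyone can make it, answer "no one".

Maria: not fully free for 14:00-15:00. Emeka: not fully free for 14:00-15:00. Farrukh: free for 14:00-15:00. Beatriz: not fully free for 14:00-15:00. Dmitri: not fully free for 14:00-15:00. Finn: not fully free for 14:00-15:00. Erik: free for 14:00-15:00.

Beatriz, Dmitri, Emeka, Finn, Maria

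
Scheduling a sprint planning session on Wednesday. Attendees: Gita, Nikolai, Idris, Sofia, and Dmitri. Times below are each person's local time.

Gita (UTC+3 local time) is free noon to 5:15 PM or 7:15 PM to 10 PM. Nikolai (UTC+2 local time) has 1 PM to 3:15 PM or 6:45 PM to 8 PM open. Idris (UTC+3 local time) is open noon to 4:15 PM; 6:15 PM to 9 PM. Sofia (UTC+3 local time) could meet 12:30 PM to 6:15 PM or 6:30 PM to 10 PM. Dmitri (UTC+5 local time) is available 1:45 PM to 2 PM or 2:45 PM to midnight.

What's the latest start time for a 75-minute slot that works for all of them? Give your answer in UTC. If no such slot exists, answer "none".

16:45

Gita in UTC: 09:00-14:15, 16:15-19:00 (subtract 3h to convert from UTC+3).
Nikolai in UTC: 11:00-13:15, 16:45-18:00 (subtract 2h to convert from UTC+2).
Idris in UTC: 09:00-13:15, 15:15-18:00 (subtract 3h to convert from UTC+3).
Sofia in UTC: 09:30-15:15, 15:30-19:00 (subtract 3h to convert from UTC+3).
Dmitri in UTC: 08:45-09:00, 09:45-19:00 (subtract 5h to convert from UTC+5).
Gita ∩ Nikolai: 11:00-13:15, 16:45-18:00.
Gita ∩ Nikolai ∩ Idris: 11:00-13:15, 16:45-18:00.
Gita ∩ Nikolai ∩ Idris ∩ Sofia: 11:00-13:15, 16:45-18:00.
Gita ∩ Nikolai ∩ Idris ∩ Sofia ∩ Dmitri: 11:00-13:15, 16:45-18:00.
The last common window of at least 75 minutes is 16:45-18:00; a 75-minute meeting can start as late as 16:45 and still end by 18:00.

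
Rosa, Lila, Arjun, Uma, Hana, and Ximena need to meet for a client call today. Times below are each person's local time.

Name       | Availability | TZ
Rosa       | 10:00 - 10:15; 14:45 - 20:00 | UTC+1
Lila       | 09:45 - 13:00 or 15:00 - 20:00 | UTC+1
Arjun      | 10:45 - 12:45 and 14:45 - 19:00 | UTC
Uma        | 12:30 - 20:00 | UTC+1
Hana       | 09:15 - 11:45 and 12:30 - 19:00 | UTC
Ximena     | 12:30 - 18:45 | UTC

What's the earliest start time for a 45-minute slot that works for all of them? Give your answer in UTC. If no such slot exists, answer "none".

Rosa in UTC: 09:00-09:15, 13:45-19:00 (subtract 1h to convert from UTC+1).
Lila in UTC: 08:45-12:00, 14:00-19:00 (subtract 1h to convert from UTC+1).
Arjun in UTC: 10:45-12:45, 14:45-19:00.
Uma in UTC: 11:30-19:00 (subtract 1h to convert from UTC+1).
Hana in UTC: 09:15-11:45, 12:30-19:00.
Ximena in UTC: 12:30-18:45.
Rosa ∩ Lila: 09:00-09:15, 14:00-19:00.
Rosa ∩ Lila ∩ Arjun: 14:45-19:00.
Rosa ∩ Lila ∩ Arjun ∩ Uma: 14:45-19:00.
Rosa ∩ Lila ∩ Arjun ∩ Uma ∩ Hana: 14:45-19:00.
Rosa ∩ Lila ∩ Arjun ∩ Uma ∩ Hana ∩ Ximena: 14:45-18:45.
The first common window of at least 45 minutes is 14:45-18:45, so the earliest start is 14:45.

14:45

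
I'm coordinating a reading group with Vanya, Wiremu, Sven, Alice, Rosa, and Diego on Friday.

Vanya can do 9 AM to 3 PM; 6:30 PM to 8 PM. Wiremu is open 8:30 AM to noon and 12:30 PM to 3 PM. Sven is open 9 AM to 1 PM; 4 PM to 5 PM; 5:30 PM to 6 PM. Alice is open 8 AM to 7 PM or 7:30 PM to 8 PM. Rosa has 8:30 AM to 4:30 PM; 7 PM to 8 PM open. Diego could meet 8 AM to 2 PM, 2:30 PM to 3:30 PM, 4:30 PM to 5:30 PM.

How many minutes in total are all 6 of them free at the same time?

Vanya ∩ Wiremu: 09:00-12:00, 12:30-15:00.
Vanya ∩ Wiremu ∩ Sven: 09:00-12:00, 12:30-13:00.
Vanya ∩ Wiremu ∩ Sven ∩ Alice: 09:00-12:00, 12:30-13:00.
Vanya ∩ Wiremu ∩ Sven ∩ Alice ∩ Rosa: 09:00-12:00, 12:30-13:00.
Vanya ∩ Wiremu ∩ Sven ∩ Alice ∩ Rosa ∩ Diego: 09:00-12:00, 12:30-13:00.
Summing the common windows: 180 + 30 = 210 minutes.

210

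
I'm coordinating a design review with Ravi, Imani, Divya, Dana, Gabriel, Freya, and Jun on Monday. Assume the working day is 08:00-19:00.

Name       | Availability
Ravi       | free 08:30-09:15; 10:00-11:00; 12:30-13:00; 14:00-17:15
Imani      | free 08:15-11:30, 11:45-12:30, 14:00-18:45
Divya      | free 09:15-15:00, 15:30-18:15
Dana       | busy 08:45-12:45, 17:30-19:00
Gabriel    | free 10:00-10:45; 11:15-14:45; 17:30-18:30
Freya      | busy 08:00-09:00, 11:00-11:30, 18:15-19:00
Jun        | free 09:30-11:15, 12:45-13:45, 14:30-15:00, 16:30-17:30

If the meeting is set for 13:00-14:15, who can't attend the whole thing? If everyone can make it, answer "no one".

Imani, Jun, Ravi

Ravi free: 08:30-09:15, 10:00-11:00, 12:30-13:00, 14:00-17:15.
Imani free: 08:15-11:30, 11:45-12:30, 14:00-18:45.
Divya free: 09:15-15:00, 15:30-18:15.
Dana free: 08:00-08:45, 12:45-17:30 (invert busy blocks within the working day).
Gabriel free: 10:00-10:45, 11:15-14:45, 17:30-18:30.
Freya free: 09:00-11:00, 11:30-18:15 (invert busy blocks within the working day).
Jun free: 09:30-11:15, 12:45-13:45, 14:30-15:00, 16:30-17:30.
Ravi: not fully free for 13:00-14:15. Imani: not fully free for 13:00-14:15. Divya: free for 13:00-14:15. Dana: free for 13:00-14:15. Gabriel: free for 13:00-14:15. Freya: free for 13:00-14:15. Jun: not fully free for 13:00-14:15.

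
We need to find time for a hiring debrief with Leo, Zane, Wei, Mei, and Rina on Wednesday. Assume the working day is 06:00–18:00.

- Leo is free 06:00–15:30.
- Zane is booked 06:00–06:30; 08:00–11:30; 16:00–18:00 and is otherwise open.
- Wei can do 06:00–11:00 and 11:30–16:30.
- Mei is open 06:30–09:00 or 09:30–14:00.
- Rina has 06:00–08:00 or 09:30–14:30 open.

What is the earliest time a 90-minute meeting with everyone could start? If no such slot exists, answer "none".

06:30

Leo free: 06:00-15:30.
Zane free: 06:30-08:00, 11:30-16:00 (invert busy blocks within the working day).
Wei free: 06:00-11:00, 11:30-16:30.
Mei free: 06:30-09:00, 09:30-14:00.
Rina free: 06:00-08:00, 09:30-14:30.
Leo ∩ Zane: 06:30-08:00, 11:30-15:30.
Leo ∩ Zane ∩ Wei: 06:30-08:00, 11:30-15:30.
Leo ∩ Zane ∩ Wei ∩ Mei: 06:30-08:00, 11:30-14:00.
Leo ∩ Zane ∩ Wei ∩ Mei ∩ Rina: 06:30-08:00, 11:30-14:00.
The first common window of at least 90 minutes is 06:30-08:00, so the earliest start is 06:30.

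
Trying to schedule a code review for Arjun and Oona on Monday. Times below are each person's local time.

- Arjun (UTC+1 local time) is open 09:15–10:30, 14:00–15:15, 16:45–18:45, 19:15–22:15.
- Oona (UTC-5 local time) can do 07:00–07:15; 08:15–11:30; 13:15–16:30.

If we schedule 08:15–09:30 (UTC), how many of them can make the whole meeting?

1

Arjun in UTC: 08:15-09:30, 13:00-14:15, 15:45-17:45, 18:15-21:15 (subtract 1h to convert from UTC+1).
Oona in UTC: 12:00-12:15, 13:15-16:30, 18:15-21:30 (add 5h to convert from UTC-5).
Arjun can make the full 08:15-09:30 slot — that's 1.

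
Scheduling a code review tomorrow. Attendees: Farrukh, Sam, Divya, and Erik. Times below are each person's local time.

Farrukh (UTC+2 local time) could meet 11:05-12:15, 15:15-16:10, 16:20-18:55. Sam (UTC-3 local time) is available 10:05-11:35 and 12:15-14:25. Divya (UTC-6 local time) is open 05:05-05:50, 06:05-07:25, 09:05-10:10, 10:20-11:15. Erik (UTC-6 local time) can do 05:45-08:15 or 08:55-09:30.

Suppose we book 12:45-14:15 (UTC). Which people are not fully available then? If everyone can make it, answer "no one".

Farrukh in UTC: 09:05-10:15, 13:15-14:10, 14:20-16:55 (subtract 2h to convert from UTC+2).
Sam in UTC: 13:05-14:35, 15:15-17:25 (add 3h to convert from UTC-3).
Divya in UTC: 11:05-11:50, 12:05-13:25, 15:05-16:10, 16:20-17:15 (add 6h to convert from UTC-6).
Erik in UTC: 11:45-14:15, 14:55-15:30 (add 6h to convert from UTC-6).
Farrukh: not fully free for 12:45-14:15. Sam: not fully free for 12:45-14:15. Divya: not fully free for 12:45-14:15. Erik: free for 12:45-14:15.

Divya, Farrukh, Sam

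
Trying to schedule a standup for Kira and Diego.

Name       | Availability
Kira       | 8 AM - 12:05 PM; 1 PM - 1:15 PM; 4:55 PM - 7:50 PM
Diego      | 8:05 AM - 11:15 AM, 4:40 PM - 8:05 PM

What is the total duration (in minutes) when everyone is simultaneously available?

Kira ∩ Diego: 08:05-11:15, 16:55-19:50.
So the common availability across everyone is 08:05-11:15, 16:55-19:50.
Summing the common windows: 190 + 175 = 365 minutes.

365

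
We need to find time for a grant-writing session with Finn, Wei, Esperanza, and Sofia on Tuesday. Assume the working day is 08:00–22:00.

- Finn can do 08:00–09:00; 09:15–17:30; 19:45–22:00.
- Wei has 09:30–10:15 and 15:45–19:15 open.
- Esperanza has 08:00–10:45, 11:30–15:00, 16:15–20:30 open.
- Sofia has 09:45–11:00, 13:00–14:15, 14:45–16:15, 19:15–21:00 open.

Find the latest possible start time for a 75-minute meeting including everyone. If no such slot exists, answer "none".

none

Finn ∩ Wei: 09:30-10:15, 15:45-17:30.
Finn ∩ Wei ∩ Esperanza: 09:30-10:15, 16:15-17:30.
Finn ∩ Wei ∩ Esperanza ∩ Sofia: 09:45-10:15.
So the common availability across everyone is 09:45-10:15.
No common window is at least 75 minutes long.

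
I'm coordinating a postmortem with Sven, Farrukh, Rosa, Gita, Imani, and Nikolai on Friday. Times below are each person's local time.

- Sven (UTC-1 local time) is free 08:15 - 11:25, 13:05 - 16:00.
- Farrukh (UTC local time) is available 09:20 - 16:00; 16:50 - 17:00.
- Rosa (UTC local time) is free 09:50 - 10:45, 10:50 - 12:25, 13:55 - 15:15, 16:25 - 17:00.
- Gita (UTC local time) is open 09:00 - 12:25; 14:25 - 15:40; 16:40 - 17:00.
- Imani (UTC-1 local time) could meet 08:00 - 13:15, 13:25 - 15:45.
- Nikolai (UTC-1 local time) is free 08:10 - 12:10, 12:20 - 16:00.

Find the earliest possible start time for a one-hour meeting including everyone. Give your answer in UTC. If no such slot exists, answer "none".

Sven in UTC: 09:15-12:25, 14:05-17:00 (add 1h to convert from UTC-1).
Farrukh in UTC: 09:20-16:00, 16:50-17:00.
Rosa in UTC: 09:50-10:45, 10:50-12:25, 13:55-15:15, 16:25-17:00.
Gita in UTC: 09:00-12:25, 14:25-15:40, 16:40-17:00.
Imani in UTC: 09:00-14:15, 14:25-16:45 (add 1h to convert from UTC-1).
Nikolai in UTC: 09:10-13:10, 13:20-17:00 (add 1h to convert from UTC-1).
Sven ∩ Farrukh: 09:20-12:25, 14:05-16:00, 16:50-17:00.
Sven ∩ Farrukh ∩ Rosa: 09:50-10:45, 10:50-12:25, 14:05-15:15, 16:50-17:00.
Sven ∩ Farrukh ∩ Rosa ∩ Gita: 09:50-10:45, 10:50-12:25, 14:25-15:15, 16:50-17:00.
Sven ∩ Farrukh ∩ Rosa ∩ Gita ∩ Imani: 09:50-10:45, 10:50-12:25, 14:25-15:15.
Sven ∩ Farrukh ∩ Rosa ∩ Gita ∩ Imani ∩ Nikolai: 09:50-10:45, 10:50-12:25, 14:25-15:15.
The first common window of at least 60 minutes is 10:50-12:25, so the earliest start is 10:50.

10:50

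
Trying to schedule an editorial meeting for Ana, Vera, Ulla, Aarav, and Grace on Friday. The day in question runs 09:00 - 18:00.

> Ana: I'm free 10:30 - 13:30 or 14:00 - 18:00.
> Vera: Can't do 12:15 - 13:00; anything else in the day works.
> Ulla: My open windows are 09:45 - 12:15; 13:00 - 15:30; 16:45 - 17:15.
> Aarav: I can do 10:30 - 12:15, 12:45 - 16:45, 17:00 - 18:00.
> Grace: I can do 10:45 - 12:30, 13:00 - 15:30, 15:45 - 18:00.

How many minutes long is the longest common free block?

90

Ana free: 10:30-13:30, 14:00-18:00.
Vera free: 09:00-12:15, 13:00-18:00 (invert busy blocks within the working day).
Ulla free: 09:45-12:15, 13:00-15:30, 16:45-17:15.
Aarav free: 10:30-12:15, 12:45-16:45, 17:00-18:00.
Grace free: 10:45-12:30, 13:00-15:30, 15:45-18:00.
Ana ∩ Vera: 10:30-12:15, 13:00-13:30, 14:00-18:00.
Ana ∩ Vera ∩ Ulla: 10:30-12:15, 13:00-13:30, 14:00-15:30, 16:45-17:15.
Ana ∩ Vera ∩ Ulla ∩ Aarav: 10:30-12:15, 13:00-13:30, 14:00-15:30, 17:00-17:15.
Ana ∩ Vera ∩ Ulla ∩ Aarav ∩ Grace: 10:45-12:15, 13:00-13:30, 14:00-15:30, 17:00-17:15.
The longest is 10:45-12:15 at 90 minutes.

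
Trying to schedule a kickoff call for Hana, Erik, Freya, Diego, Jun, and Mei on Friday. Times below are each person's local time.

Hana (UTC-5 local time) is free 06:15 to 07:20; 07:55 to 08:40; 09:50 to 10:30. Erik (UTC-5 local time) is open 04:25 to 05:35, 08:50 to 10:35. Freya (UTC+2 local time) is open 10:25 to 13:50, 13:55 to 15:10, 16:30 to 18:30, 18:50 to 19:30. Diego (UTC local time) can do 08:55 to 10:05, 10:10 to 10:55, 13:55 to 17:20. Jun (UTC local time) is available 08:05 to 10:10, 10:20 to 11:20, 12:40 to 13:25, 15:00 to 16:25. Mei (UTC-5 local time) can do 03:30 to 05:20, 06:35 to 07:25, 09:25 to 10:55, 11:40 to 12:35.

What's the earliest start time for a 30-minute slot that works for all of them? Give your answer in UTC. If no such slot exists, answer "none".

15:00

Hana in UTC: 11:15-12:20, 12:55-13:40, 14:50-15:30 (add 5h to convert from UTC-5).
Erik in UTC: 09:25-10:35, 13:50-15:35 (add 5h to convert from UTC-5).
Freya in UTC: 08:25-11:50, 11:55-13:10, 14:30-16:30, 16:50-17:30 (subtract 2h to convert from UTC+2).
Diego in UTC: 08:55-10:05, 10:10-10:55, 13:55-17:20.
Jun in UTC: 08:05-10:10, 10:20-11:20, 12:40-13:25, 15:00-16:25.
Mei in UTC: 08:30-10:20, 11:35-12:25, 14:25-15:55, 16:40-17:35 (add 5h to convert from UTC-5).
Hana ∩ Erik: 14:50-15:30.
Hana ∩ Erik ∩ Freya: 14:50-15:30.
Hana ∩ Erik ∩ Freya ∩ Diego: 14:50-15:30.
Hana ∩ Erik ∩ Freya ∩ Diego ∩ Jun: 15:00-15:30.
Hana ∩ Erik ∩ Freya ∩ Diego ∩ Jun ∩ Mei: 15:00-15:30.
So the common availability across everyone is 15:00-15:30.
The first common window of at least 30 minutes is 15:00-15:30, so the earliest start is 15:00.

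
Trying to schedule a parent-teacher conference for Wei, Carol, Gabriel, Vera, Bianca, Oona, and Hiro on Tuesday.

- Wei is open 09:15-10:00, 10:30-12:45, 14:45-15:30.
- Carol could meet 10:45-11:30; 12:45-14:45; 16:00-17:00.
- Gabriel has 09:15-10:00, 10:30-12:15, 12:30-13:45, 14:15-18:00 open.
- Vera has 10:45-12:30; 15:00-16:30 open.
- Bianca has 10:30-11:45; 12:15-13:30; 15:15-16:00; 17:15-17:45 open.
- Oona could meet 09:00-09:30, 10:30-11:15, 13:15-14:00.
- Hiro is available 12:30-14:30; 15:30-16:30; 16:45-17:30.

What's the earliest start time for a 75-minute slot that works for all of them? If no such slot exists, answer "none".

Wei ∩ Carol: 10:45-11:30.
Wei ∩ Carol ∩ Gabriel: 10:45-11:30.
Wei ∩ Carol ∩ Gabriel ∩ Vera: 10:45-11:30.
Wei ∩ Carol ∩ Gabriel ∩ Vera ∩ Bianca: 10:45-11:30.
Wei ∩ Carol ∩ Gabriel ∩ Vera ∩ Bianca ∩ Oona: 10:45-11:15.
Wei ∩ Carol ∩ Gabriel ∩ Vera ∩ Bianca ∩ Oona ∩ Hiro: ∅.
There is no time when everyone is free.
No common window is at least 75 minutes long.

none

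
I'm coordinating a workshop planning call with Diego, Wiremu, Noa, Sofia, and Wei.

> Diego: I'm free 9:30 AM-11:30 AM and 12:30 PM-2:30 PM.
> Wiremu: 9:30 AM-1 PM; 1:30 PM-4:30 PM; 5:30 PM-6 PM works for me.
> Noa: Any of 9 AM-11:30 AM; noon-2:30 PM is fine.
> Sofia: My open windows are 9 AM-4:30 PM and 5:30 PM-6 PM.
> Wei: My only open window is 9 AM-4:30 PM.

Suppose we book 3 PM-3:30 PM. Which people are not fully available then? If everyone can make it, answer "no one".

Diego, Noa

Diego: not fully free for 15:00-15:30. Wiremu: free for 15:00-15:30. Noa: not fully free for 15:00-15:30. Sofia: free for 15:00-15:30. Wei: free for 15:00-15:30.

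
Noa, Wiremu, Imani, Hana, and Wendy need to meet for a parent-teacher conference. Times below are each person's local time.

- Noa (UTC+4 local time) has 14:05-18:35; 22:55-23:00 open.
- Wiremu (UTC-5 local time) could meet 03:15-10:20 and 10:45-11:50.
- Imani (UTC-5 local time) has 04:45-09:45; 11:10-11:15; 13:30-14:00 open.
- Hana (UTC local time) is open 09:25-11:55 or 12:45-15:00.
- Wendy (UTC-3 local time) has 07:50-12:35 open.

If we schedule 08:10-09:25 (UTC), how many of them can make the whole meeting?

0

Noa in UTC: 10:05-14:35, 18:55-19:00 (subtract 4h to convert from UTC+4).
Wiremu in UTC: 08:15-15:20, 15:45-16:50 (add 5h to convert from UTC-5).
Imani in UTC: 09:45-14:45, 16:10-16:15, 18:30-19:00 (add 5h to convert from UTC-5).
Hana in UTC: 09:25-11:55, 12:45-15:00.
Wendy in UTC: 10:50-15:35 (add 3h to convert from UTC-3).
nobody can make the full 08:10-09:25 slot — that's 0.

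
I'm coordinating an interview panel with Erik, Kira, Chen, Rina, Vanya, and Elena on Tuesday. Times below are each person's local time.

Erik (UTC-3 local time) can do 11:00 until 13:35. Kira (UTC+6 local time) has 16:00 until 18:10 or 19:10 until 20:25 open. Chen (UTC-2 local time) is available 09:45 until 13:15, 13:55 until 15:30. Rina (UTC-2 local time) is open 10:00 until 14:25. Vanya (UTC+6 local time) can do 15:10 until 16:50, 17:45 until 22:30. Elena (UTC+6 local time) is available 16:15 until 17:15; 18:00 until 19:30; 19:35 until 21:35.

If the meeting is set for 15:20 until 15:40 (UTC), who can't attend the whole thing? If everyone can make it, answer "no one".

Chen, Elena, Kira

Erik in UTC: 14:00-16:35 (add 3h to convert from UTC-3).
Kira in UTC: 10:00-12:10, 13:10-14:25 (subtract 6h to convert from UTC+6).
Chen in UTC: 11:45-15:15, 15:55-17:30 (add 2h to convert from UTC-2).
Rina in UTC: 12:00-16:25 (add 2h to convert from UTC-2).
Vanya in UTC: 09:10-10:50, 11:45-16:30 (subtract 6h to convert from UTC+6).
Elena in UTC: 10:15-11:15, 12:00-13:30, 13:35-15:35 (subtract 6h to convert from UTC+6).
Erik: free for 15:20-15:40. Kira: not fully free for 15:20-15:40. Chen: not fully free for 15:20-15:40. Rina: free for 15:20-15:40. Vanya: free for 15:20-15:40. Elena: not fully free for 15:20-15:40.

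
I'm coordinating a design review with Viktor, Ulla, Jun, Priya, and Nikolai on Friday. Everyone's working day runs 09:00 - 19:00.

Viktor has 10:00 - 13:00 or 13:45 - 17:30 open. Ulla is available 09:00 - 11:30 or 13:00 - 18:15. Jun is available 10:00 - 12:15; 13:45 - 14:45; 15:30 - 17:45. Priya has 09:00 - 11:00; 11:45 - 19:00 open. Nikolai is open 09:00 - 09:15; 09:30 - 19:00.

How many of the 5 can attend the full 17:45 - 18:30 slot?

2

Priya and Nikolai can make the full 17:45-18:30 slot — that's 2.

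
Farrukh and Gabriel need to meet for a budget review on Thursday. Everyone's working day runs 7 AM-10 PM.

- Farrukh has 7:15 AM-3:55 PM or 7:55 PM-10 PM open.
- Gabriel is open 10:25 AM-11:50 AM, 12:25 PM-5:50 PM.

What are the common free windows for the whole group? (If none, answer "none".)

Farrukh ∩ Gabriel: 10:25-11:50, 12:25-15:55.

10:25-11:50, 12:25-15:55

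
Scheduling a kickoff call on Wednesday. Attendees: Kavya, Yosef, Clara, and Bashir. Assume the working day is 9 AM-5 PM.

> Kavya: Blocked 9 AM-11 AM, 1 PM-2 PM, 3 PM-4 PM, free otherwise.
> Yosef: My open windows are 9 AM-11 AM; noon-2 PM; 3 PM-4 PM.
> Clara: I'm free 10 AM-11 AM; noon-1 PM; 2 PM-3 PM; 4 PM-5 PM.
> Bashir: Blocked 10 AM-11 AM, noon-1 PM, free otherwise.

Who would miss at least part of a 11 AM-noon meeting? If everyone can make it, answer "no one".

Kavya free: 11:00-13:00, 14:00-15:00, 16:00-17:00 (invert busy blocks within the working day).
Yosef free: 09:00-11:00, 12:00-14:00, 15:00-16:00.
Clara free: 10:00-11:00, 12:00-13:00, 14:00-15:00, 16:00-17:00.
Bashir free: 09:00-10:00, 11:00-12:00, 13:00-17:00 (invert busy blocks within the working day).
Kavya: free for 11:00-12:00. Yosef: not fully free for 11:00-12:00. Clara: not fully free for 11:00-12:00. Bashir: free for 11:00-12:00.

Clara, Yosef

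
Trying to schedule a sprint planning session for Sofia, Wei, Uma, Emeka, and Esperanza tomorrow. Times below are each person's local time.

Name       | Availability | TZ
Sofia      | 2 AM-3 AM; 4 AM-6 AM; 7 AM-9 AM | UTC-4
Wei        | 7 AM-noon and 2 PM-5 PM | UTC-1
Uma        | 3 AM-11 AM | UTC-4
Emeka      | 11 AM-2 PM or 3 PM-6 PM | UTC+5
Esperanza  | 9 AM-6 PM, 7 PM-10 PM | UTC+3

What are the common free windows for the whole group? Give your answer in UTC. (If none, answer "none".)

Sofia in UTC: 06:00-07:00, 08:00-10:00, 11:00-13:00 (add 4h to convert from UTC-4).
Wei in UTC: 08:00-13:00, 15:00-18:00 (add 1h to convert from UTC-1).
Uma in UTC: 07:00-15:00 (add 4h to convert from UTC-4).
Emeka in UTC: 06:00-09:00, 10:00-13:00 (subtract 5h to convert from UTC+5).
Esperanza in UTC: 06:00-15:00, 16:00-19:00 (subtract 3h to convert from UTC+3).
Sofia ∩ Wei: 08:00-10:00, 11:00-13:00.
Sofia ∩ Wei ∩ Uma: 08:00-10:00, 11:00-13:00.
Sofia ∩ Wei ∩ Uma ∩ Emeka: 08:00-09:00, 11:00-13:00.
Sofia ∩ Wei ∩ Uma ∩ Emeka ∩ Esperanza: 08:00-09:00, 11:00-13:00.

08:00-09:00, 11:00-13:00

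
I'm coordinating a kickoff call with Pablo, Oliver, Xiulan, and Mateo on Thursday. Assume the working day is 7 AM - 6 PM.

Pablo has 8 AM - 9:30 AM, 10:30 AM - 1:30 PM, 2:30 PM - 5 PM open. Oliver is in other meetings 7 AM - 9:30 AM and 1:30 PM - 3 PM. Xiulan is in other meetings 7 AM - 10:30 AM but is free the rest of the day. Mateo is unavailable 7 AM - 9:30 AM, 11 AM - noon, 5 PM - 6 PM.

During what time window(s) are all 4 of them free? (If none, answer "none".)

Pablo free: 08:00-09:30, 10:30-13:30, 14:30-17:00.
Oliver free: 09:30-13:30, 15:00-18:00 (invert busy blocks within the working day).
Xiulan free: 10:30-18:00 (invert busy blocks within the working day).
Mateo free: 09:30-11:00, 12:00-17:00 (invert busy blocks within the working day).
Pablo ∩ Oliver: 10:30-13:30, 15:00-17:00.
Pablo ∩ Oliver ∩ Xiulan: 10:30-13:30, 15:00-17:00.
Pablo ∩ Oliver ∩ Xiulan ∩ Mateo: 10:30-11:00, 12:00-13:30, 15:00-17:00.

10:30-11:00, 12:00-13:30, 15:00-17:00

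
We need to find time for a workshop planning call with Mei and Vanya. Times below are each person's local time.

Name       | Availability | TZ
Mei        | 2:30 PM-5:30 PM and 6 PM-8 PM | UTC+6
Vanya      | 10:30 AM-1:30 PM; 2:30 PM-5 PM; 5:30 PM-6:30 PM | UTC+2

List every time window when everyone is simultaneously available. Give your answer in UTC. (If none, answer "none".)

08:30-11:30, 12:30-14:00

Mei in UTC: 08:30-11:30, 12:00-14:00 (subtract 6h to convert from UTC+6).
Vanya in UTC: 08:30-11:30, 12:30-15:00, 15:30-16:30 (subtract 2h to convert from UTC+2).
Mei ∩ Vanya: 08:30-11:30, 12:30-14:00.
So the common availability across everyone is 08:30-11:30, 12:30-14:00.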